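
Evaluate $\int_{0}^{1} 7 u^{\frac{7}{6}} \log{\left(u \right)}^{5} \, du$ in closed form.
$- \frac{39191040}{4826809}$

Start from the elementary integral
$$J(a) = \int_{0}^{1} 7 u^{a} \, du = \frac{7}{a + 1}.$$

Differentiating under the integral sign brings down a factor of $\ln u$:
$$\frac{dJ}{da} = \int_{0}^{1} 7 u^{a} \log{\left(u \right)} \, du = - \frac{7}{\left(a + 1\right)^{2}}.$$

Repeating $5$ times in total — each differentiation brings down another $\ln u$ — gives
$$\frac{d^{5}J}{da^{5}} = \int_{0}^{1} 7 u^{a} \log{\left(u \right)}^{5} \, du = - \frac{840}{\left(a + 1\right)^{6}},$$
and the integrand here is exactly the target integrand, so $I = - \frac{840}{\left(a + 1\right)^{6}}$.

Setting $a = \frac{7}{6}$:
$$I = - \frac{39191040}{4826809}.$$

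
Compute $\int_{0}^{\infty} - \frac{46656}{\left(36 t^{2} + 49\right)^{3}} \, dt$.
$- \frac{1458 \pi}{16807}$

Start from the standard arctangent integral
$$J(a) = \int_{0}^{\infty} - \frac{1}{a^{2} + t^{2}} \, dt = - \frac{\pi}{2 a}.$$

Differentiating under the integral sign with respect to $a$,
$$\frac{dJ}{da} = \int_{0}^{\infty} \frac{2 a}{\left(a^{2} + t^{2}\right)^{2}} \, dt = \frac{\pi}{2 a^{2}},$$
so $\int_{0}^{\infty} - \frac{1}{\left(a^{2} + t^{2}\right)^{2}} \, dt = - \frac{\pi}{4 a^{3}}$.

Repeating — each differentiation of $1/(t^2+a^2)^j$ produces $-2ja/(t^2+a^2)^{j+1}$ — and dividing through by $-2ja$ at each step yields, after $2$ differentiations in total,
$$\int_{0}^{\infty} - \frac{1}{\left(a^{2} + t^{2}\right)^{3}} \, dt = - \frac{3 \pi}{16 a^{5}}.$$

Setting $a = \frac{7}{6}$:
$$I = - \frac{1458 \pi}{16807}.$$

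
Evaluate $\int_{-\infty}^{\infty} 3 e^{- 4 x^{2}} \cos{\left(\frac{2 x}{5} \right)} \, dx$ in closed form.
$\frac{3 \sqrt{\pi}}{2 e^{\frac{1}{100}}}$

Let $b$ denote the cosine frequency and define $I(b) = \int_{-\infty}^{\infty} 3 e^{- 4 x^{2}} \cos{\left(b x \right)} \, dx$.

Differentiating under the integral sign,
$$I'(b) = \int_{-\infty}^{\infty} - 3 x e^{- 4 x^{2}} \sin{\left(b x \right)} \, dx.$$

Integrate $\int_{-\infty}^{\infty} x \sin(b x)\, e^{- 4 x^{2}}\, dx$ by parts with $u = \sin(b x)$ and $dv = x\, e^{- 4 x^{2}}\, dx$, giving $v = - \frac{e^{- 4 x^{2}}}{8}$. The boundary term vanishes and
$$\int_{-\infty}^{\infty} x \sin(b x)\, e^{- 4 x^{2}}\, dx = \frac{b}{8} \int_{-\infty}^{\infty} \cos(b x)\, e^{- 4 x^{2}}\, dx,$$
so $I'(b) = - \frac{b}{8}\, I(b)$.

This is a separable first-order ODE; solving with the initial condition $I(0) = \int_{-\infty}^{\infty} 3 e^{- 4 x^{2}}\,dx = \frac{3 \sqrt{\pi}}{2}$ gives
$$I(b) = \frac{3 \sqrt{\pi} e^{- \frac{b^{2}}{16}}}{2}.$$

Setting $b = \frac{2}{5}$:
$$I = \frac{3 \sqrt{\pi}}{2 e^{\frac{1}{100}}}.$$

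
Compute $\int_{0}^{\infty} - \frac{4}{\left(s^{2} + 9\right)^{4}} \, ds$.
$- \frac{5 \pi}{17496}$

Begin with the known result
$$J(a) = \int_{0}^{\infty} - \frac{4}{a^{2} + s^{2}} \, ds = - \frac{2 \pi}{a}.$$

Differentiating under the integral sign with respect to $a$,
$$\frac{dJ}{da} = \int_{0}^{\infty} \frac{8 a}{\left(a^{2} + s^{2}\right)^{2}} \, ds = \frac{2 \pi}{a^{2}},$$
so $\int_{0}^{\infty} - \frac{4}{\left(a^{2} + s^{2}\right)^{2}} \, ds = - \frac{\pi}{a^{3}}$.

Repeating — each differentiation of $1/(s^2+a^2)^j$ produces $-2ja/(s^2+a^2)^{j+1}$ — and dividing through by $-2ja$ at each step yields, after $3$ differentiations in total,
$$\int_{0}^{\infty} - \frac{4}{\left(a^{2} + s^{2}\right)^{4}} \, ds = - \frac{5 \pi}{8 a^{7}}.$$

Setting $a = 3$:
$$I = - \frac{5 \pi}{17496}.$$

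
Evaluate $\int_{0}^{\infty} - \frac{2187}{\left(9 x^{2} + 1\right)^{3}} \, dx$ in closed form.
$- \frac{2187 \pi}{16}$

Recall the elementary integral
$$J(a) = \int_{0}^{\infty} - \frac{3}{a^{2} + x^{2}} \, dx = - \frac{3 \pi}{2 a}.$$

Differentiating under the integral sign with respect to $a$,
$$\frac{dJ}{da} = \int_{0}^{\infty} \frac{6 a}{\left(a^{2} + x^{2}\right)^{2}} \, dx = \frac{3 \pi}{2 a^{2}},$$
so $\int_{0}^{\infty} - \frac{3}{\left(a^{2} + x^{2}\right)^{2}} \, dx = - \frac{3 \pi}{4 a^{3}}$.

Repeating — each differentiation of $1/(x^2+a^2)^j$ produces $-2ja/(x^2+a^2)^{j+1}$ — and dividing through by $-2ja$ at each step yields, after $2$ differentiations in total,
$$\int_{0}^{\infty} - \frac{3}{\left(a^{2} + x^{2}\right)^{3}} \, dx = - \frac{9 \pi}{16 a^{5}}.$$

Setting $a = \frac{1}{3}$:
$$I = - \frac{2187 \pi}{16}.$$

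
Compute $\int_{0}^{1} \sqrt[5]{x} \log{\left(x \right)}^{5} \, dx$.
$- \frac{78125}{1944}$

Start from the elementary integral
$$J(a) = \int_{0}^{1} x^{a} \, dx = \frac{1}{a + 1}.$$

Differentiating under the integral sign brings down a factor of $\ln x$:
$$\frac{dJ}{da} = \int_{0}^{1} x^{a} \log{\left(x \right)} \, dx = - \frac{1}{\left(a + 1\right)^{2}}.$$

Repeating $5$ times in total — each differentiation brings down another $\ln x$ — gives
$$\frac{d^{5}J}{da^{5}} = \int_{0}^{1} x^{a} \log{\left(x \right)}^{5} \, dx = - \frac{120}{\left(a + 1\right)^{6}},$$
and the integrand here is exactly the target integrand, so $I = - \frac{120}{\left(a + 1\right)^{6}}$.

Setting $a = \frac{1}{5}$:
$$I = - \frac{78125}{1944}.$$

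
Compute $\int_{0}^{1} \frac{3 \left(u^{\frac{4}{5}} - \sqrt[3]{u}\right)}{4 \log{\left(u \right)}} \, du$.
$\log{\left(\frac{9 \sqrt[4]{15} \sqrt{2}}{20} \right)}$

Introduce a parameter $a$ in the exponent: let $I(a) = \int_{0}^{1} \frac{3 \left(- \sqrt[3]{u} + u^{a}\right)}{4 \log{\left(u \right)}} \, du$.

Since $\dfrac{\partial}{\partial a}\,u^{a} = u^{a} \ln u$, the $\ln u$ in the denominator cancels and
$$\frac{dI}{da} = \int_{0}^{1} \frac{3}{4} u^{a} \, du = \frac{3}{4} \left[\frac{u^{a+1}}{a+1}\right]_0^1 = \frac{3}{4 \left(a + 1\right)}.$$

Integrating with respect to $a$ gives $I(a) = \log{\left(\frac{\sqrt{2} \cdot 3^{\frac{3}{4}} \left(a + 1\right)^{\frac{3}{4}}}{4} \right)} + C$.

At $a = \frac{1}{3}$ the integrand is identically $0$, so $I(\frac{1}{3}) = 0$. The closed form gives $0$, hence $C = 0$.

Setting $a = \frac{4}{5}$:
$$I = \log{\left(\frac{9 \sqrt[4]{15} \sqrt{2}}{20} \right)}.$$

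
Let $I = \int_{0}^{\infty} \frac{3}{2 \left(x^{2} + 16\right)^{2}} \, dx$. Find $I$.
$\frac{3 \pi}{512}$

Begin with the known result
$$J(a) = \int_{0}^{\infty} \frac{3}{2 \left(a^{2} + x^{2}\right)} \, dx = \frac{3 \pi}{4 a}.$$

Differentiating under the integral sign with respect to $a$,
$$\frac{dJ}{da} = \int_{0}^{\infty} - \frac{3 a}{\left(a^{2} + x^{2}\right)^{2}} \, dx = - \frac{3 \pi}{4 a^{2}},$$
so $\int_{0}^{\infty} \frac{3}{2 \left(a^{2} + x^{2}\right)^{2}} \, dx = \frac{3 \pi}{8 a^{3}}$.

Setting $a = 4$:
$$I = \frac{3 \pi}{512}.$$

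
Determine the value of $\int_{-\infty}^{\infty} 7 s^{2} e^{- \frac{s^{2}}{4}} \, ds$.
$28 \sqrt{\pi}$

Begin with the known integral
$$J(a) = \int_{-\infty}^{\infty} 7 e^{- a s^{2}} \, ds = \frac{7 \sqrt{\pi}}{\sqrt{a}}.$$

Differentiating under the integral sign brings down a factor of $(-s^2)$:
$$\frac{dJ}{da} = \int_{-\infty}^{\infty} - 7 s^{2} e^{- a s^{2}} \, ds = - \frac{7 \sqrt{\pi}}{2 a^{\frac{3}{2}}}.$$

The integral on the left is $-I$, so $I = \frac{7 \sqrt{\pi}}{2 a^{\frac{3}{2}}}$.

Setting $a = \frac{1}{4}$:
$$I = 28 \sqrt{\pi}.$$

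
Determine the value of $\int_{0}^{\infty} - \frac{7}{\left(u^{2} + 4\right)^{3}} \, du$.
$- \frac{21 \pi}{512}$

Recall the elementary integral
$$J(a) = \int_{0}^{\infty} - \frac{7}{a^{2} + u^{2}} \, du = - \frac{7 \pi}{2 a}.$$

Differentiating under the integral sign with respect to $a$,
$$\frac{dJ}{da} = \int_{0}^{\infty} \frac{14 a}{\left(a^{2} + u^{2}\right)^{2}} \, du = \frac{7 \pi}{2 a^{2}},$$
so $\int_{0}^{\infty} - \frac{7}{\left(a^{2} + u^{2}\right)^{2}} \, du = - \frac{7 \pi}{4 a^{3}}$.

Repeating — each differentiation of $1/(u^2+a^2)^j$ produces $-2ja/(u^2+a^2)^{j+1}$ — and dividing through by $-2ja$ at each step yields, after $2$ differentiations in total,
$$\int_{0}^{\infty} - \frac{7}{\left(a^{2} + u^{2}\right)^{3}} \, du = - \frac{21 \pi}{16 a^{5}}.$$

Setting $a = 2$:
$$I = - \frac{21 \pi}{512}.$$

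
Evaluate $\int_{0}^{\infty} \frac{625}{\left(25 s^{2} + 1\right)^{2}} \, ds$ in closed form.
$\frac{125 \pi}{4}$

Begin with the known result
$$J(a) = \int_{0}^{\infty} \frac{1}{a^{2} + s^{2}} \, ds = \frac{\pi}{2 a}.$$

Differentiating under the integral sign with respect to $a$,
$$\frac{dJ}{da} = \int_{0}^{\infty} - \frac{2 a}{\left(a^{2} + s^{2}\right)^{2}} \, ds = - \frac{\pi}{2 a^{2}},$$
so $\int_{0}^{\infty} \frac{1}{\left(a^{2} + s^{2}\right)^{2}} \, ds = \frac{\pi}{4 a^{3}}$.

Setting $a = \frac{1}{5}$:
$$I = \frac{125 \pi}{4}.$$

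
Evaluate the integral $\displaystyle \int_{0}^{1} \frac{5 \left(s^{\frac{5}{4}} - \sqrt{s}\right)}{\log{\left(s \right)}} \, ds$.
$\log{\left(\frac{243}{32} \right)}$

Replace the exponent $\frac{5}{4}$ by a parameter $a$: let $I(a) = \int_{0}^{1} \frac{5 \left(- \sqrt{s} + s^{a}\right)}{\log{\left(s \right)}} \, ds$.

Since $\dfrac{\partial}{\partial a}\,s^{a} = s^{a} \ln s$, the $\ln s$ in the denominator cancels and
$$\frac{dI}{da} = \int_{0}^{1} 5 s^{a} \, ds = 5 \left[\frac{s^{a+1}}{a+1}\right]_0^1 = \frac{5}{a + 1}.$$

Integrating with respect to $a$ gives $I(a) = \log{\left(\frac{32 \left(a + 1\right)^{5}}{243} \right)} + C$.

At $a = \frac{1}{2}$ the integrand is identically $0$, so $I(\frac{1}{2}) = 0$. The closed form gives $0$, hence $C = 0$.

Setting $a = \frac{5}{4}$:
$$I = \log{\left(\frac{243}{32} \right)}.$$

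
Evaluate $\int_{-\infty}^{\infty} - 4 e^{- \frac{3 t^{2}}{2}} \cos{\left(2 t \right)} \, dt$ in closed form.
$- \frac{4 \sqrt{6} \sqrt{\pi}}{3 e^{\frac{2}{3}}}$

Treat the cosine frequency as a parameter and define $I(b) = \int_{-\infty}^{\infty} - 4 e^{- \frac{3 t^{2}}{2}} \cos{\left(b t \right)} \, dt$.

Differentiating under the integral sign,
$$I'(b) = \int_{-\infty}^{\infty} 4 t e^{- \frac{3 t^{2}}{2}} \sin{\left(b t \right)} \, dt.$$

Integrate $\int_{-\infty}^{\infty} t \sin(b t)\, e^{- \frac{3 t^{2}}{2}}\, dt$ by parts with $u = \sin(b t)$ and $dv = t\, e^{- \frac{3 t^{2}}{2}}\, dt$, giving $v = - \frac{e^{- \frac{3 t^{2}}{2}}}{3}$. The boundary term vanishes and
$$\int_{-\infty}^{\infty} t \sin(b t)\, e^{- \frac{3 t^{2}}{2}}\, dt = \frac{b}{3} \int_{-\infty}^{\infty} \cos(b t)\, e^{- \frac{3 t^{2}}{2}}\, dt,$$
so $I'(b) = - \frac{b}{3}\, I(b)$.

This is a separable first-order ODE; solving with the initial condition $I(0) = \int_{-\infty}^{\infty} - 4 e^{- \frac{3 t^{2}}{2}}\,dt = - \frac{4 \sqrt{6} \sqrt{\pi}}{3}$ gives
$$I(b) = - \frac{4 \sqrt{6} \sqrt{\pi} e^{- \frac{b^{2}}{6}}}{3}.$$

Setting $b = 2$:
$$I = - \frac{4 \sqrt{6} \sqrt{\pi}}{3 e^{\frac{2}{3}}}.$$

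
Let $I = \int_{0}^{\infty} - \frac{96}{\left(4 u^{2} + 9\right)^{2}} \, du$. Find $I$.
$- \frac{4 \pi}{9}$

Recall the elementary integral
$$J(a) = \int_{0}^{\infty} - \frac{6}{a^{2} + u^{2}} \, du = - \frac{3 \pi}{a}.$$

Differentiating under the integral sign with respect to $a$,
$$\frac{dJ}{da} = \int_{0}^{\infty} \frac{12 a}{\left(a^{2} + u^{2}\right)^{2}} \, du = \frac{3 \pi}{a^{2}},$$
so $\int_{0}^{\infty} - \frac{6}{\left(a^{2} + u^{2}\right)^{2}} \, du = - \frac{3 \pi}{2 a^{3}}$.

Setting $a = \frac{3}{2}$:
$$I = - \frac{4 \pi}{9}.$$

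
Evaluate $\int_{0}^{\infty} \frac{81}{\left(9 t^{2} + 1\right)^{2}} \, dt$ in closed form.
$\frac{27 \pi}{4}$

Start from the standard arctangent integral
$$J(a) = \int_{0}^{\infty} \frac{1}{a^{2} + t^{2}} \, dt = \frac{\pi}{2 a}.$$

Differentiating under the integral sign with respect to $a$,
$$\frac{dJ}{da} = \int_{0}^{\infty} - \frac{2 a}{\left(a^{2} + t^{2}\right)^{2}} \, dt = - \frac{\pi}{2 a^{2}},$$
so $\int_{0}^{\infty} \frac{1}{\left(a^{2} + t^{2}\right)^{2}} \, dt = \frac{\pi}{4 a^{3}}$.

Setting $a = \frac{1}{3}$:
$$I = \frac{27 \pi}{4}.$$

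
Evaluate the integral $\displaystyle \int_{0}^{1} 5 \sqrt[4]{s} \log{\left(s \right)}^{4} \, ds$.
$\frac{24576}{625}$

Start from the elementary integral
$$J(a) = \int_{0}^{1} 5 s^{a} \, ds = \frac{5}{a + 1}.$$

Differentiating under the integral sign brings down a factor of $\ln s$:
$$\frac{dJ}{da} = \int_{0}^{1} 5 s^{a} \log{\left(s \right)} \, ds = - \frac{5}{\left(a + 1\right)^{2}}.$$

Repeating $4$ times in total — each differentiation brings down another $\ln s$ — gives
$$\frac{d^{4}J}{da^{4}} = \int_{0}^{1} 5 s^{a} \log{\left(s \right)}^{4} \, ds = \frac{120}{\left(a + 1\right)^{5}},$$
and the integrand here is exactly the target integrand, so $I = \frac{120}{\left(a + 1\right)^{5}}$.

Setting $a = \frac{1}{4}$:
$$I = \frac{24576}{625}.$$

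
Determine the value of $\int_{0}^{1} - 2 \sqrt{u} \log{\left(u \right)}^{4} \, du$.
$- \frac{512}{81}$

Start from the elementary integral
$$J(a) = \int_{0}^{1} - 2 u^{a} \, du = - \frac{2}{a + 1}.$$

Differentiating under the integral sign brings down a factor of $\ln u$:
$$\frac{dJ}{da} = \int_{0}^{1} - 2 u^{a} \log{\left(u \right)} \, du = \frac{2}{\left(a + 1\right)^{2}}.$$

Repeating $4$ times in total — each differentiation brings down another $\ln u$ — gives
$$\frac{d^{4}J}{da^{4}} = \int_{0}^{1} - 2 u^{a} \log{\left(u \right)}^{4} \, du = - \frac{48}{\left(a + 1\right)^{5}},$$
and the integrand here is exactly the target integrand, so $I = - \frac{48}{\left(a + 1\right)^{5}}$.

Setting $a = \frac{1}{2}$:
$$I = - \frac{512}{81}.$$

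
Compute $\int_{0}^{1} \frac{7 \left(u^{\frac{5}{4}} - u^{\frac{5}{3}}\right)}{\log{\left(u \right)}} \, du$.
$- \log{\left(\frac{34359738368}{10460353203} \right)}$

Consider the one-parameter family: let $I(a) = \int_{0}^{1} \frac{7 \left(u^{\frac{5}{4}} - u^{a}\right)}{\log{\left(u \right)}} \, du$.

Since $\dfrac{\partial}{\partial a}\,u^{a} = u^{a} \ln u$, the $\ln u$ in the denominator cancels and
$$\frac{dI}{da} = \int_{0}^{1} -7 u^{a} \, du = -7 \left[\frac{u^{a+1}}{a+1}\right]_0^1 = - \frac{7}{a + 1}.$$

Integrating with respect to $a$ gives $I(a) = - \log{\left(\frac{16384 \left(a + 1\right)^{7}}{4782969} \right)} + C$.

At $a = \frac{5}{4}$ the integrand is identically $0$, so $I(\frac{5}{4}) = 0$. The closed form gives $0$, hence $C = 0$.

Setting $a = \frac{5}{3}$:
$$I = - \log{\left(\frac{34359738368}{10460353203} \right)}.$$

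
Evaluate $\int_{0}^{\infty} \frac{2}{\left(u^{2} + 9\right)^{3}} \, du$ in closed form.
$\frac{\pi}{648}$

Begin with the known result
$$J(a) = \int_{0}^{\infty} \frac{2}{a^{2} + u^{2}} \, du = \frac{\pi}{a}.$$

Differentiating under the integral sign with respect to $a$,
$$\frac{dJ}{da} = \int_{0}^{\infty} - \frac{4 a}{\left(a^{2} + u^{2}\right)^{2}} \, du = - \frac{\pi}{a^{2}},$$
so $\int_{0}^{\infty} \frac{2}{\left(a^{2} + u^{2}\right)^{2}} \, du = \frac{\pi}{2 a^{3}}$.

Repeating — each differentiation of $1/(u^2+a^2)^j$ produces $-2ja/(u^2+a^2)^{j+1}$ — and dividing through by $-2ja$ at each step yields, after $2$ differentiations in total,
$$\int_{0}^{\infty} \frac{2}{\left(a^{2} + u^{2}\right)^{3}} \, du = \frac{3 \pi}{8 a^{5}}.$$

Setting $a = 3$:
$$I = \frac{\pi}{648}.$$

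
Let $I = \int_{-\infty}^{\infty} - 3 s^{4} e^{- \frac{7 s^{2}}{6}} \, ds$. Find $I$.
$- \frac{81 \sqrt{42} \sqrt{\pi}}{343}$

Start from the elementary integral
$$J(a) = \int_{-\infty}^{\infty} - 3 e^{- a s^{2}} \, ds = - \frac{3 \sqrt{\pi}}{\sqrt{a}}.$$

Differentiating under the integral sign brings down a factor of $(-s^2)$:
$$\frac{dJ}{da} = \int_{-\infty}^{\infty} 3 s^{2} e^{- a s^{2}} \, ds = \frac{3 \sqrt{\pi}}{2 a^{\frac{3}{2}}}.$$

Repeating twice in total — each differentiation brings down another $(-s^2)$ — gives
$$\frac{d^{2}J}{da^{2}} = \int_{-\infty}^{\infty} - 3 s^{4} e^{- a s^{2}} \, ds = - \frac{9 \sqrt{\pi}}{4 a^{\frac{5}{2}}},$$
and the integrand here is exactly the target integrand, so $I = - \frac{9 \sqrt{\pi}}{4 a^{\frac{5}{2}}}$.

Setting $a = \frac{7}{6}$:
$$I = - \frac{81 \sqrt{42} \sqrt{\pi}}{343}.$$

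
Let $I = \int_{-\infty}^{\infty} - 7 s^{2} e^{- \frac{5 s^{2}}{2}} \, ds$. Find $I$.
$- \frac{7 \sqrt{10} \sqrt{\pi}}{25}$

Consider the simpler parametrised integral
$$J(a) = \int_{-\infty}^{\infty} - 7 e^{- a s^{2}} \, ds = - \frac{7 \sqrt{\pi}}{\sqrt{a}}.$$

Differentiating under the integral sign brings down a factor of $(-s^2)$:
$$\frac{dJ}{da} = \int_{-\infty}^{\infty} 7 s^{2} e^{- a s^{2}} \, ds = \frac{7 \sqrt{\pi}}{2 a^{\frac{3}{2}}}.$$

The integral on the left is $-I$, so $I = - \frac{7 \sqrt{\pi}}{2 a^{\frac{3}{2}}}$.

Setting $a = \frac{5}{2}$:
$$I = - \frac{7 \sqrt{10} \sqrt{\pi}}{25}.$$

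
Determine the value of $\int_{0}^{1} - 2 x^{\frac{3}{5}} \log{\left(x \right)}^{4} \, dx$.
$- \frac{9375}{2048}$

Consider the simpler parametrised integral
$$J(a) = \int_{0}^{1} - 2 x^{a} \, dx = - \frac{2}{a + 1}.$$

Differentiating under the integral sign brings down a factor of $\ln x$:
$$\frac{dJ}{da} = \int_{0}^{1} - 2 x^{a} \log{\left(x \right)} \, dx = \frac{2}{\left(a + 1\right)^{2}}.$$

Repeating $4$ times in total — each differentiation brings down another $\ln x$ — gives
$$\frac{d^{4}J}{da^{4}} = \int_{0}^{1} - 2 x^{a} \log{\left(x \right)}^{4} \, dx = - \frac{48}{\left(a + 1\right)^{5}},$$
and the integrand here is exactly the target integrand, so $I = - \frac{48}{\left(a + 1\right)^{5}}$.

Setting $a = \frac{3}{5}$:
$$I = - \frac{9375}{2048}.$$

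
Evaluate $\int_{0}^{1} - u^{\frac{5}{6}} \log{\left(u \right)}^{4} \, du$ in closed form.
$- \frac{186624}{161051}$

Begin with the known integral
$$J(a) = \int_{0}^{1} - u^{a} \, du = - \frac{1}{a + 1}.$$

Differentiating under the integral sign brings down a factor of $\ln u$:
$$\frac{dJ}{da} = \int_{0}^{1} - u^{a} \log{\left(u \right)} \, du = \frac{1}{\left(a + 1\right)^{2}}.$$

Repeating $4$ times in total — each differentiation brings down another $\ln u$ — gives
$$\frac{d^{4}J}{da^{4}} = \int_{0}^{1} - u^{a} \log{\left(u \right)}^{4} \, du = - \frac{24}{\left(a + 1\right)^{5}},$$
and the integrand here is exactly the target integrand, so $I = - \frac{24}{\left(a + 1\right)^{5}}$.

Setting $a = \frac{5}{6}$:
$$I = - \frac{186624}{161051}.$$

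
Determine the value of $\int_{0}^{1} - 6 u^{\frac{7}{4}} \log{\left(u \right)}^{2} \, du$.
$- \frac{768}{1331}$

Begin with the known integral
$$J(a) = \int_{0}^{1} - 6 u^{a} \, du = - \frac{6}{a + 1}.$$

Differentiating under the integral sign brings down a factor of $\ln u$:
$$\frac{dJ}{da} = \int_{0}^{1} - 6 u^{a} \log{\left(u \right)} \, du = \frac{6}{\left(a + 1\right)^{2}}.$$

Repeating twice in total — each differentiation brings down another $\ln u$ — gives
$$\frac{d^{2}J}{da^{2}} = \int_{0}^{1} - 6 u^{a} \log{\left(u \right)}^{2} \, du = - \frac{12}{\left(a + 1\right)^{3}},$$
and the integrand here is exactly the target integrand, so $I = - \frac{12}{\left(a + 1\right)^{3}}$.

Setting $a = \frac{7}{4}$:
$$I = - \frac{768}{1331}.$$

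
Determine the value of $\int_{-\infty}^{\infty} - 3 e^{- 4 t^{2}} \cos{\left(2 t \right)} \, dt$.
$- \frac{3 \sqrt{\pi}}{2 e^{\frac{1}{4}}}$

Treat the cosine frequency as a parameter and define $I(b) = \int_{-\infty}^{\infty} - 3 e^{- 4 t^{2}} \cos{\left(b t \right)} \, dt$.

Differentiating under the integral sign,
$$I'(b) = \int_{-\infty}^{\infty} 3 t e^{- 4 t^{2}} \sin{\left(b t \right)} \, dt.$$

Integrate $\int_{-\infty}^{\infty} t \sin(b t)\, e^{- 4 t^{2}}\, dt$ by parts with $u = \sin(b t)$ and $dv = t\, e^{- 4 t^{2}}\, dt$, giving $v = - \frac{e^{- 4 t^{2}}}{8}$. The boundary term vanishes and
$$\int_{-\infty}^{\infty} t \sin(b t)\, e^{- 4 t^{2}}\, dt = \frac{b}{8} \int_{-\infty}^{\infty} \cos(b t)\, e^{- 4 t^{2}}\, dt,$$
so $I'(b) = - \frac{b}{8}\, I(b)$.

This is a separable first-order ODE; solving with the initial condition $I(0) = \int_{-\infty}^{\infty} - 3 e^{- 4 t^{2}}\,dt = - \frac{3 \sqrt{\pi}}{2}$ gives
$$I(b) = - \frac{3 \sqrt{\pi} e^{- \frac{b^{2}}{16}}}{2}.$$

Setting $b = 2$:
$$I = - \frac{3 \sqrt{\pi}}{2 e^{\frac{1}{4}}}.$$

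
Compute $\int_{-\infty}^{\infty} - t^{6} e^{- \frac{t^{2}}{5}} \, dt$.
$- \frac{1875 \sqrt{5} \sqrt{\pi}}{8}$

Begin with the known integral
$$J(a) = \int_{-\infty}^{\infty} - e^{- a t^{2}} \, dt = - \frac{\sqrt{\pi}}{\sqrt{a}}.$$

Differentiating under the integral sign brings down a factor of $(-t^2)$:
$$\frac{dJ}{da} = \int_{-\infty}^{\infty} t^{2} e^{- a t^{2}} \, dt = \frac{\sqrt{\pi}}{2 a^{\frac{3}{2}}}.$$

Repeating $3$ times in total — each differentiation brings down another $(-t^2)$ — gives
$$\frac{d^{3}J}{da^{3}} = \int_{-\infty}^{\infty} t^{6} e^{- a t^{2}} \, dt = \frac{15 \sqrt{\pi}}{8 a^{\frac{7}{2}}},$$
and the integrand here is $(-1)^{3}$ times the target integrand, so $I = (-1)^{3}\,\frac{d^{3}J}{da^{3}} = - \frac{15 \sqrt{\pi}}{8 a^{\frac{7}{2}}}$.

Setting $a = \frac{1}{5}$:
$$I = - \frac{1875 \sqrt{5} \sqrt{\pi}}{8}.$$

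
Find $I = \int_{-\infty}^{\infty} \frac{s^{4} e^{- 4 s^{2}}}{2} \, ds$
$\frac{3 \sqrt{\pi}}{256}$

Start from the elementary integral
$$J(a) = \int_{-\infty}^{\infty} \frac{e^{- a s^{2}}}{2} \, ds = \frac{\sqrt{\pi}}{2 \sqrt{a}}.$$

Differentiating under the integral sign brings down a factor of $(-s^2)$:
$$\frac{dJ}{da} = \int_{-\infty}^{\infty} - \frac{s^{2} e^{- a s^{2}}}{2} \, ds = - \frac{\sqrt{\pi}}{4 a^{\frac{3}{2}}}.$$

Repeating twice in total — each differentiation brings down another $(-s^2)$ — gives
$$\frac{d^{2}J}{da^{2}} = \int_{-\infty}^{\infty} \frac{s^{4} e^{- a s^{2}}}{2} \, ds = \frac{3 \sqrt{\pi}}{8 a^{\frac{5}{2}}},$$
and the integrand here is exactly the target integrand, so $I = \frac{3 \sqrt{\pi}}{8 a^{\frac{5}{2}}}$.

Setting $a = 4$:
$$I = \frac{3 \sqrt{\pi}}{256}.$$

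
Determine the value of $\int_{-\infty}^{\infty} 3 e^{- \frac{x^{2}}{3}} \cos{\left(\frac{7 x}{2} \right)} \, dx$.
$\frac{3 \sqrt{3} \sqrt{\pi}}{e^{\frac{147}{16}}}$

Let $b$ denote the cosine frequency and define $I(b) = \int_{-\infty}^{\infty} 3 e^{- \frac{x^{2}}{3}} \cos{\left(b x \right)} \, dx$.

Differentiating under the integral sign,
$$I'(b) = \int_{-\infty}^{\infty} - 3 x e^{- \frac{x^{2}}{3}} \sin{\left(b x \right)} \, dx.$$

Integrate $\int_{-\infty}^{\infty} x \sin(b x)\, e^{- \frac{x^{2}}{3}}\, dx$ by parts with $u = \sin(b x)$ and $dv = x\, e^{- \frac{x^{2}}{3}}\, dx$, giving $v = - \frac{3 e^{- \frac{x^{2}}{3}}}{2}$. The boundary term vanishes and
$$\int_{-\infty}^{\infty} x \sin(b x)\, e^{- \frac{x^{2}}{3}}\, dx = \frac{3 b}{2} \int_{-\infty}^{\infty} \cos(b x)\, e^{- \frac{x^{2}}{3}}\, dx,$$
so $I'(b) = - \frac{3 b}{2}\, I(b)$.

This is a separable first-order ODE; solving with the initial condition $I(0) = \int_{-\infty}^{\infty} 3 e^{- \frac{x^{2}}{3}}\,dx = 3 \sqrt{3} \sqrt{\pi}$ gives
$$I(b) = 3 \sqrt{3} \sqrt{\pi} e^{- \frac{3 b^{2}}{4}}.$$

Setting $b = \frac{7}{2}$:
$$I = \frac{3 \sqrt{3} \sqrt{\pi}}{e^{\frac{147}{16}}}.$$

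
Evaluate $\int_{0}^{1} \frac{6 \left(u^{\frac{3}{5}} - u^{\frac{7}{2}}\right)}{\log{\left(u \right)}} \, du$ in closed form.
$\log{\left(\frac{16777216}{8303765625} \right)}$

Replace the exponent $\frac{3}{5}$ by a parameter $a$: let $I(a) = \int_{0}^{1} \frac{6 \left(- u^{\frac{7}{2}} + u^{a}\right)}{\log{\left(u \right)}} \, du$.

Since $\dfrac{\partial}{\partial a}\,u^{a} = u^{a} \ln u$, the $\ln u$ in the denominator cancels and
$$\frac{dI}{da} = \int_{0}^{1} 6 u^{a} \, du = 6 \left[\frac{u^{a+1}}{a+1}\right]_0^1 = \frac{6}{a + 1}.$$

Integrating with respect to $a$ gives $I(a) = \log{\left(\frac{64 \left(a + 1\right)^{6}}{531441} \right)} + C$.

At $a = \frac{7}{2}$ the integrand is identically $0$, so $I(\frac{7}{2}) = 0$. The closed form gives $0$, hence $C = 0$.

Setting $a = \frac{3}{5}$:
$$I = \log{\left(\frac{16777216}{8303765625} \right)}.$$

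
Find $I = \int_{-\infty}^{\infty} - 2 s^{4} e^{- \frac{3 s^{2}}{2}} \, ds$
$- \frac{2 \sqrt{6} \sqrt{\pi}}{9}$

Consider the simpler parametrised integral
$$J(a) = \int_{-\infty}^{\infty} - 2 e^{- a s^{2}} \, ds = - \frac{2 \sqrt{\pi}}{\sqrt{a}}.$$

Differentiating under the integral sign brings down a factor of $(-s^2)$:
$$\frac{dJ}{da} = \int_{-\infty}^{\infty} 2 s^{2} e^{- a s^{2}} \, ds = \frac{\sqrt{\pi}}{a^{\frac{3}{2}}}.$$

Repeating twice in total — each differentiation brings down another $(-s^2)$ — gives
$$\frac{d^{2}J}{da^{2}} = \int_{-\infty}^{\infty} - 2 s^{4} e^{- a s^{2}} \, ds = - \frac{3 \sqrt{\pi}}{2 a^{\frac{5}{2}}},$$
and the integrand here is exactly the target integrand, so $I = - \frac{3 \sqrt{\pi}}{2 a^{\frac{5}{2}}}$.

Setting $a = \frac{3}{2}$:
$$I = - \frac{2 \sqrt{6} \sqrt{\pi}}{9}.$$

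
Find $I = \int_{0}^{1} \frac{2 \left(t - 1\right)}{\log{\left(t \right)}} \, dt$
$\log{\left(4 \right)}$

Replace the exponent $1$ by a parameter $a$: let $I(a) = \int_{0}^{1} \frac{2 \left(t^{a} - 1\right)}{\log{\left(t \right)}} \, dt$.

Since $\dfrac{\partial}{\partial a}\,t^{a} = t^{a} \ln t$, the $\ln t$ in the denominator cancels and
$$\frac{dI}{da} = \int_{0}^{1} 2 t^{a} \, dt = 2 \left[\frac{t^{a+1}}{a+1}\right]_0^1 = \frac{2}{a + 1}.$$

Integrating with respect to $a$ gives $I(a) = 2 \log{\left(a + 1 \right)} + C$.

At $a = 0$ the integrand is identically $0$, so $I(0) = 0$. The closed form gives $0$, hence $C = 0$.

Setting $a = 1$:
$$I = \log{\left(4 \right)}.$$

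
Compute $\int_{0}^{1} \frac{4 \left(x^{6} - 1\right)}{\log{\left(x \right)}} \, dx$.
$\log{\left(2401 \right)}$

Replace the exponent $6$ by a parameter $a$: let $I(a) = \int_{0}^{1} \frac{4 \left(x^{a} - 1\right)}{\log{\left(x \right)}} \, dx$.

Since $\dfrac{\partial}{\partial a}\,x^{a} = x^{a} \ln x$, the $\ln x$ in the denominator cancels and
$$\frac{dI}{da} = \int_{0}^{1} 4 x^{a} \, dx = 4 \left[\frac{x^{a+1}}{a+1}\right]_0^1 = \frac{4}{a + 1}.$$

Integrating with respect to $a$ gives $I(a) = 4 \log{\left(a + 1 \right)} + C$.

At $a = 0$ the integrand is identically $0$, so $I(0) = 0$. The closed form gives $0$, hence $C = 0$.

Setting $a = 6$:
$$I = \log{\left(2401 \right)}.$$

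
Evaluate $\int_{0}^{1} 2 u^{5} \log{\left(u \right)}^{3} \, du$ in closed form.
$- \frac{1}{108}$

Start from the elementary integral
$$J(a) = \int_{0}^{1} 2 u^{a} \, du = \frac{2}{a + 1}.$$

Differentiating under the integral sign brings down a factor of $\ln u$:
$$\frac{dJ}{da} = \int_{0}^{1} 2 u^{a} \log{\left(u \right)} \, du = - \frac{2}{\left(a + 1\right)^{2}}.$$

Repeating $3$ times in total — each differentiation brings down another $\ln u$ — gives
$$\frac{d^{3}J}{da^{3}} = \int_{0}^{1} 2 u^{a} \log{\left(u \right)}^{3} \, du = - \frac{12}{\left(a + 1\right)^{4}},$$
and the integrand here is exactly the target integrand, so $I = - \frac{12}{\left(a + 1\right)^{4}}$.

Setting $a = 5$:
$$I = - \frac{1}{108}.$$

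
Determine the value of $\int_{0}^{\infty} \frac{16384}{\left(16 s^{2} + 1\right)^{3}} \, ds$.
$768 \pi$

Begin with the known result
$$J(a) = \int_{0}^{\infty} \frac{4}{a^{2} + s^{2}} \, ds = \frac{2 \pi}{a}.$$

Differentiating under the integral sign with respect to $a$,
$$\frac{dJ}{da} = \int_{0}^{\infty} - \frac{8 a}{\left(a^{2} + s^{2}\right)^{2}} \, ds = - \frac{2 \pi}{a^{2}},$$
so $\int_{0}^{\infty} \frac{4}{\left(a^{2} + s^{2}\right)^{2}} \, ds = \frac{\pi}{a^{3}}$.

Repeating — each differentiation of $1/(s^2+a^2)^j$ produces $-2ja/(s^2+a^2)^{j+1}$ — and dividing through by $-2ja$ at each step yields, after $2$ differentiations in total,
$$\int_{0}^{\infty} \frac{4}{\left(a^{2} + s^{2}\right)^{3}} \, ds = \frac{3 \pi}{4 a^{5}}.$$

Setting $a = \frac{1}{4}$:
$$I = 768 \pi.$$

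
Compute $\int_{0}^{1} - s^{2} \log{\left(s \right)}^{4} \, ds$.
$- \frac{8}{81}$

Consider the simpler parametrised integral
$$J(a) = \int_{0}^{1} - s^{a} \, ds = - \frac{1}{a + 1}.$$

Differentiating under the integral sign brings down a factor of $\ln s$:
$$\frac{dJ}{da} = \int_{0}^{1} - s^{a} \log{\left(s \right)} \, ds = \frac{1}{\left(a + 1\right)^{2}}.$$

Repeating $4$ times in total — each differentiation brings down another $\ln s$ — gives
$$\frac{d^{4}J}{da^{4}} = \int_{0}^{1} - s^{a} \log{\left(s \right)}^{4} \, ds = - \frac{24}{\left(a + 1\right)^{5}},$$
and the integrand here is exactly the target integrand, so $I = - \frac{24}{\left(a + 1\right)^{5}}$.

Setting $a = 2$:
$$I = - \frac{8}{81}.$$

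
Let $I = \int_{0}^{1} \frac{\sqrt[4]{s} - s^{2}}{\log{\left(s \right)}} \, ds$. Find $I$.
$- \log{\left(12 \right)} + \log{\left(5 \right)}$

Replace the exponent $2$ by a parameter $a$: let $I(a) = \int_{0}^{1} \frac{\sqrt[4]{s} - s^{a}}{\log{\left(s \right)}} \, ds$.

Since $\dfrac{\partial}{\partial a}\,s^{a} = s^{a} \ln s$, the $\ln s$ in the denominator cancels and
$$\frac{dI}{da} = \int_{0}^{1} -1 s^{a} \, ds = -1 \left[\frac{s^{a+1}}{a+1}\right]_0^1 = - \frac{1}{a + 1}.$$

Integrating with respect to $a$ gives $I(a) = - \log{\left(\frac{4 a}{5} + \frac{4}{5} \right)} + C$.

At $a = \frac{1}{4}$ the integrand is identically $0$, so $I(\frac{1}{4}) = 0$. The closed form gives $0$, hence $C = 0$.

Setting $a = 2$:
$$I = - \log{\left(12 \right)} + \log{\left(5 \right)}.$$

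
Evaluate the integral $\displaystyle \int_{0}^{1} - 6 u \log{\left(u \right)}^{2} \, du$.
$- \frac{3}{2}$

Consider the simpler parametrised integral
$$J(a) = \int_{0}^{1} - 6 u^{a} \, du = - \frac{6}{a + 1}.$$

Differentiating under the integral sign brings down a factor of $\ln u$:
$$\frac{dJ}{da} = \int_{0}^{1} - 6 u^{a} \log{\left(u \right)} \, du = \frac{6}{\left(a + 1\right)^{2}}.$$

Repeating twice in total — each differentiation brings down another $\ln u$ — gives
$$\frac{d^{2}J}{da^{2}} = \int_{0}^{1} - 6 u^{a} \log{\left(u \right)}^{2} \, du = - \frac{12}{\left(a + 1\right)^{3}},$$
and the integrand here is exactly the target integrand, so $I = - \frac{12}{\left(a + 1\right)^{3}}$.

Setting $a = 1$:
$$I = - \frac{3}{2}.$$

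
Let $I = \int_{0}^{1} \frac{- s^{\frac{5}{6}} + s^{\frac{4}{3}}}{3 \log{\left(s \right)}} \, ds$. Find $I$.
$- \frac{\log{\left(11 \right)}}{3} + \frac{\log{\left(14 \right)}}{3}$

Introduce a parameter $a$ in the exponent: let $I(a) = \int_{0}^{1} \frac{s^{\frac{4}{3}} - s^{a}}{3 \log{\left(s \right)}} \, ds$.

Since $\dfrac{\partial}{\partial a}\,s^{a} = s^{a} \ln s$, the $\ln s$ in the denominator cancels and
$$\frac{dI}{da} = \int_{0}^{1} - \frac{1}{3} s^{a} \, ds = - \frac{1}{3} \left[\frac{s^{a+1}}{a+1}\right]_0^1 = - \frac{1}{3 a + 3}.$$

Integrating with respect to $a$ gives $I(a) = - \frac{\log{\left(a + 1 \right)}}{3} - \frac{\log{\left(3 \right)}}{3} + \frac{\log{\left(7 \right)}}{3} + C$.

At $a = \frac{4}{3}$ the integrand is identically $0$, so $I(\frac{4}{3}) = 0$. The closed form gives $0$, hence $C = 0$.

Setting $a = \frac{5}{6}$:
$$I = - \frac{\log{\left(11 \right)}}{3} + \frac{\log{\left(14 \right)}}{3}.$$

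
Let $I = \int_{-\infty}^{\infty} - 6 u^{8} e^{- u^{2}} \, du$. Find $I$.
$- \frac{315 \sqrt{\pi}}{8}$

Consider the simpler parametrised integral
$$J(a) = \int_{-\infty}^{\infty} - 6 e^{- a u^{2}} \, du = - \frac{6 \sqrt{\pi}}{\sqrt{a}}.$$

Differentiating under the integral sign brings down a factor of $(-u^2)$:
$$\frac{dJ}{da} = \int_{-\infty}^{\infty} 6 u^{2} e^{- a u^{2}} \, du = \frac{3 \sqrt{\pi}}{a^{\frac{3}{2}}}.$$

Repeating $4$ times in total — each differentiation brings down another $(-u^2)$ — gives
$$\frac{d^{4}J}{da^{4}} = \int_{-\infty}^{\infty} - 6 u^{8} e^{- a u^{2}} \, du = - \frac{315 \sqrt{\pi}}{8 a^{\frac{9}{2}}},$$
and the integrand here is exactly the target integrand, so $I = - \frac{315 \sqrt{\pi}}{8 a^{\frac{9}{2}}}$.

Setting $a = 1$:
$$I = - \frac{315 \sqrt{\pi}}{8}.$$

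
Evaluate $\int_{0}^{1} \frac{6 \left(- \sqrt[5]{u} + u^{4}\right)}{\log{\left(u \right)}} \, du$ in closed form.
$\log{\left(\frac{244140625}{46656} \right)}$

Replace the exponent $\frac{1}{5}$ by a parameter $a$: let $I(a) = \int_{0}^{1} \frac{6 \left(u^{4} - u^{a}\right)}{\log{\left(u \right)}} \, du$.

Since $\dfrac{\partial}{\partial a}\,u^{a} = u^{a} \ln u$, the $\ln u$ in the denominator cancels and
$$\frac{dI}{da} = \int_{0}^{1} -6 u^{a} \, du = -6 \left[\frac{u^{a+1}}{a+1}\right]_0^1 = - \frac{6}{a + 1}.$$

Integrating with respect to $a$ gives $I(a) = \log{\left(\frac{15625}{\left(a + 1\right)^{6}} \right)} + C$.

At $a = 4$ the integrand is identically $0$, so $I(4) = 0$. The closed form gives $0$, hence $C = 0$.

Setting $a = \frac{1}{5}$:
$$I = \log{\left(\frac{244140625}{46656} \right)}.$$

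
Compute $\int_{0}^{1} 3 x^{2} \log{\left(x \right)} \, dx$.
$- \frac{1}{3}$

Start from the elementary integral
$$J(a) = \int_{0}^{1} 3 x^{a} \, dx = \frac{3}{a + 1}.$$

Differentiating under the integral sign brings down a factor of $\ln x$:
$$\frac{dJ}{da} = \int_{0}^{1} 3 x^{a} \log{\left(x \right)} \, dx = - \frac{3}{\left(a + 1\right)^{2}}.$$

The integral on the left is $I$, so $I = - \frac{3}{\left(a + 1\right)^{2}}$.

Setting $a = 2$:
$$I = - \frac{1}{3}.$$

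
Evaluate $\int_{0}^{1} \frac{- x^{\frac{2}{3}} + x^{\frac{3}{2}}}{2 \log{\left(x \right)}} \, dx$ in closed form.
$- \log{\left(2 \right)} + \frac{\log{\left(6 \right)}}{2}$

Introduce a parameter $a$ in the exponent: let $I(a) = \int_{0}^{1} \frac{- x^{\frac{2}{3}} + x^{a}}{2 \log{\left(x \right)}} \, dx$.

Since $\dfrac{\partial}{\partial a}\,x^{a} = x^{a} \ln x$, the $\ln x$ in the denominator cancels and
$$\frac{dI}{da} = \int_{0}^{1} \frac{1}{2} x^{a} \, dx = \frac{1}{2} \left[\frac{x^{a+1}}{a+1}\right]_0^1 = \frac{1}{2 \left(a + 1\right)}.$$

Integrating with respect to $a$ gives $I(a) = \log{\left(\frac{\sqrt{15} \sqrt{a + 1}}{5} \right)} + C$.

At $a = \frac{2}{3}$ the integrand is identically $0$, so $I(\frac{2}{3}) = 0$. The closed form gives $0$, hence $C = 0$.

Setting $a = \frac{3}{2}$:
$$I = - \log{\left(2 \right)} + \frac{\log{\left(6 \right)}}{2}.$$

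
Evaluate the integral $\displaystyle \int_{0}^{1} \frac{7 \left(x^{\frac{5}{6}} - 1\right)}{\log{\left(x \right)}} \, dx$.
$\log{\left(\frac{19487171}{279936} \right)}$

Consider the one-parameter family: let $I(a) = \int_{0}^{1} \frac{7 \left(x^{a} - 1\right)}{\log{\left(x \right)}} \, dx$.

Since $\dfrac{\partial}{\partial a}\,x^{a} = x^{a} \ln x$, the $\ln x$ in the denominator cancels and
$$\frac{dI}{da} = \int_{0}^{1} 7 x^{a} \, dx = 7 \left[\frac{x^{a+1}}{a+1}\right]_0^1 = \frac{7}{a + 1}.$$

Integrating with respect to $a$ gives $I(a) = 7 \log{\left(a + 1 \right)} + C$.

At $a = 0$ the integrand is identically $0$, so $I(0) = 0$. The closed form gives $0$, hence $C = 0$.

Setting $a = \frac{5}{6}$:
$$I = \log{\left(\frac{19487171}{279936} \right)}.$$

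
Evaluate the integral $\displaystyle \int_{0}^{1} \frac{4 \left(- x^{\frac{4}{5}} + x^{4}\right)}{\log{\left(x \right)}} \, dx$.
$\log{\left(\frac{390625}{6561} \right)}$

Introduce a parameter $a$ in the exponent: let $I(a) = \int_{0}^{1} \frac{4 \left(x^{4} - x^{a}\right)}{\log{\left(x \right)}} \, dx$.

Since $\dfrac{\partial}{\partial a}\,x^{a} = x^{a} \ln x$, the $\ln x$ in the denominator cancels and
$$\frac{dI}{da} = \int_{0}^{1} -4 x^{a} \, dx = -4 \left[\frac{x^{a+1}}{a+1}\right]_0^1 = - \frac{4}{a + 1}.$$

Integrating with respect to $a$ gives $I(a) = \log{\left(\frac{625}{\left(a + 1\right)^{4}} \right)} + C$.

At $a = 4$ the integrand is identically $0$, so $I(4) = 0$. The closed form gives $0$, hence $C = 0$.

Setting $a = \frac{4}{5}$:
$$I = \log{\left(\frac{390625}{6561} \right)}.$$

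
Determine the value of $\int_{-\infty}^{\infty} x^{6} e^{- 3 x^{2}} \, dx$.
$\frac{5 \sqrt{3} \sqrt{\pi}}{216}$

Start from the elementary integral
$$J(a) = \int_{-\infty}^{\infty} e^{- a x^{2}} \, dx = \frac{\sqrt{\pi}}{\sqrt{a}}.$$

Differentiating under the integral sign brings down a factor of $(-x^2)$:
$$\frac{dJ}{da} = \int_{-\infty}^{\infty} - x^{2} e^{- a x^{2}} \, dx = - \frac{\sqrt{\pi}}{2 a^{\frac{3}{2}}}.$$

Repeating $3$ times in total — each differentiation brings down another $(-x^2)$ — gives
$$\frac{d^{3}J}{da^{3}} = \int_{-\infty}^{\infty} - x^{6} e^{- a x^{2}} \, dx = - \frac{15 \sqrt{\pi}}{8 a^{\frac{7}{2}}},$$
and the integrand here is $(-1)^{3}$ times the target integrand, so $I = (-1)^{3}\,\frac{d^{3}J}{da^{3}} = \frac{15 \sqrt{\pi}}{8 a^{\frac{7}{2}}}$.

Setting $a = 3$:
$$I = \frac{5 \sqrt{3} \sqrt{\pi}}{216}.$$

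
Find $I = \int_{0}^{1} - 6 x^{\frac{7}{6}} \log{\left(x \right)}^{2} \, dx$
$- \frac{2592}{2197}$

Start from the elementary integral
$$J(a) = \int_{0}^{1} - 6 x^{a} \, dx = - \frac{6}{a + 1}.$$

Differentiating under the integral sign brings down a factor of $\ln x$:
$$\frac{dJ}{da} = \int_{0}^{1} - 6 x^{a} \log{\left(x \right)} \, dx = \frac{6}{\left(a + 1\right)^{2}}.$$

Repeating twice in total — each differentiation brings down another $\ln x$ — gives
$$\frac{d^{2}J}{da^{2}} = \int_{0}^{1} - 6 x^{a} \log{\left(x \right)}^{2} \, dx = - \frac{12}{\left(a + 1\right)^{3}},$$
and the integrand here is exactly the target integrand, so $I = - \frac{12}{\left(a + 1\right)^{3}}$.

Setting $a = \frac{7}{6}$:
$$I = - \frac{2592}{2197}.$$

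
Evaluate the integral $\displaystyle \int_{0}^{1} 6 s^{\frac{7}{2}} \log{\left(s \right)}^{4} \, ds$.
$\frac{512}{6561}$

Consider the simpler parametrised integral
$$J(a) = \int_{0}^{1} 6 s^{a} \, ds = \frac{6}{a + 1}.$$

Differentiating under the integral sign brings down a factor of $\ln s$:
$$\frac{dJ}{da} = \int_{0}^{1} 6 s^{a} \log{\left(s \right)} \, ds = - \frac{6}{\left(a + 1\right)^{2}}.$$

Repeating $4$ times in total — each differentiation brings down another $\ln s$ — gives
$$\frac{d^{4}J}{da^{4}} = \int_{0}^{1} 6 s^{a} \log{\left(s \right)}^{4} \, ds = \frac{144}{\left(a + 1\right)^{5}},$$
and the integrand here is exactly the target integrand, so $I = \frac{144}{\left(a + 1\right)^{5}}$.

Setting $a = \frac{7}{2}$:
$$I = \frac{512}{6561}.$$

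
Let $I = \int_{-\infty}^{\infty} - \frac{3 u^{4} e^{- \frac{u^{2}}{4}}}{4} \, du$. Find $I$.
$- 18 \sqrt{\pi}$

Begin with the known integral
$$J(a) = \int_{-\infty}^{\infty} - \frac{3 e^{- a u^{2}}}{4} \, du = - \frac{3 \sqrt{\pi}}{4 \sqrt{a}}.$$

Differentiating under the integral sign brings down a factor of $(-u^2)$:
$$\frac{dJ}{da} = \int_{-\infty}^{\infty} \frac{3 u^{2} e^{- a u^{2}}}{4} \, du = \frac{3 \sqrt{\pi}}{8 a^{\frac{3}{2}}}.$$

Repeating twice in total — each differentiation brings down another $(-u^2)$ — gives
$$\frac{d^{2}J}{da^{2}} = \int_{-\infty}^{\infty} - \frac{3 u^{4} e^{- a u^{2}}}{4} \, du = - \frac{9 \sqrt{\pi}}{16 a^{\frac{5}{2}}},$$
and the integrand here is exactly the target integrand, so $I = - \frac{9 \sqrt{\pi}}{16 a^{\frac{5}{2}}}$.

Setting $a = \frac{1}{4}$:
$$I = - 18 \sqrt{\pi}.$$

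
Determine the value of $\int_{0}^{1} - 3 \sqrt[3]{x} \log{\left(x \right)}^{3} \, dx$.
$\frac{729}{128}$

Consider the simpler parametrised integral
$$J(a) = \int_{0}^{1} - 3 x^{a} \, dx = - \frac{3}{a + 1}.$$

Differentiating under the integral sign brings down a factor of $\ln x$:
$$\frac{dJ}{da} = \int_{0}^{1} - 3 x^{a} \log{\left(x \right)} \, dx = \frac{3}{\left(a + 1\right)^{2}}.$$

Repeating $3$ times in total — each differentiation brings down another $\ln x$ — gives
$$\frac{d^{3}J}{da^{3}} = \int_{0}^{1} - 3 x^{a} \log{\left(x \right)}^{3} \, dx = \frac{18}{\left(a + 1\right)^{4}},$$
and the integrand here is exactly the target integrand, so $I = \frac{18}{\left(a + 1\right)^{4}}$.

Setting $a = \frac{1}{3}$:
$$I = \frac{729}{128}.$$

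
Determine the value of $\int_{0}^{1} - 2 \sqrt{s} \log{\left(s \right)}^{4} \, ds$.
$- \frac{512}{81}$

Begin with the known integral
$$J(a) = \int_{0}^{1} - 2 s^{a} \, ds = - \frac{2}{a + 1}.$$

Differentiating under the integral sign brings down a factor of $\ln s$:
$$\frac{dJ}{da} = \int_{0}^{1} - 2 s^{a} \log{\left(s \right)} \, ds = \frac{2}{\left(a + 1\right)^{2}}.$$

Repeating $4$ times in total — each differentiation brings down another $\ln s$ — gives
$$\frac{d^{4}J}{da^{4}} = \int_{0}^{1} - 2 s^{a} \log{\left(s \right)}^{4} \, ds = - \frac{48}{\left(a + 1\right)^{5}},$$
and the integrand here is exactly the target integrand, so $I = - \frac{48}{\left(a + 1\right)^{5}}$.

Setting $a = \frac{1}{2}$:
$$I = - \frac{512}{81}.$$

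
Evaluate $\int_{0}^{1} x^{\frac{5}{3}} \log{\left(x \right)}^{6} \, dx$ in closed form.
$\frac{98415}{131072}$

Begin with the known integral
$$J(a) = \int_{0}^{1} x^{a} \, dx = \frac{1}{a + 1}.$$

Differentiating under the integral sign brings down a factor of $\ln x$:
$$\frac{dJ}{da} = \int_{0}^{1} x^{a} \log{\left(x \right)} \, dx = - \frac{1}{\left(a + 1\right)^{2}}.$$

Repeating $6$ times in total — each differentiation brings down another $\ln x$ — gives
$$\frac{d^{6}J}{da^{6}} = \int_{0}^{1} x^{a} \log{\left(x \right)}^{6} \, dx = \frac{720}{\left(a + 1\right)^{7}},$$
and the integrand here is exactly the target integrand, so $I = \frac{720}{\left(a + 1\right)^{7}}$.

Setting $a = \frac{5}{3}$:
$$I = \frac{98415}{131072}.$$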